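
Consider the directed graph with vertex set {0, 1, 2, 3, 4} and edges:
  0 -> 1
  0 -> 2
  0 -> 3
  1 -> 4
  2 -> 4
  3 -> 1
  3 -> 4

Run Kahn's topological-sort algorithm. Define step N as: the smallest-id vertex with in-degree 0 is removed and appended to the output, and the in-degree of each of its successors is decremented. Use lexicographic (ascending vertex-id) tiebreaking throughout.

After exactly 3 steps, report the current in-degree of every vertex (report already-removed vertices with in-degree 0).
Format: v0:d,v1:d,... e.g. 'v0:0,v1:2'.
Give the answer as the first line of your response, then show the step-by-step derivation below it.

v0:0,v1:0,v2:0,v3:0,v4:1

step 1: output 0; order=[0]; indeg=(0,1,0,0,3)
step 2: output 2; order=[0,2]; indeg=(0,1,0,0,2)
step 3: output 3; order=[0,2,3]; indeg=(0,0,0,0,1)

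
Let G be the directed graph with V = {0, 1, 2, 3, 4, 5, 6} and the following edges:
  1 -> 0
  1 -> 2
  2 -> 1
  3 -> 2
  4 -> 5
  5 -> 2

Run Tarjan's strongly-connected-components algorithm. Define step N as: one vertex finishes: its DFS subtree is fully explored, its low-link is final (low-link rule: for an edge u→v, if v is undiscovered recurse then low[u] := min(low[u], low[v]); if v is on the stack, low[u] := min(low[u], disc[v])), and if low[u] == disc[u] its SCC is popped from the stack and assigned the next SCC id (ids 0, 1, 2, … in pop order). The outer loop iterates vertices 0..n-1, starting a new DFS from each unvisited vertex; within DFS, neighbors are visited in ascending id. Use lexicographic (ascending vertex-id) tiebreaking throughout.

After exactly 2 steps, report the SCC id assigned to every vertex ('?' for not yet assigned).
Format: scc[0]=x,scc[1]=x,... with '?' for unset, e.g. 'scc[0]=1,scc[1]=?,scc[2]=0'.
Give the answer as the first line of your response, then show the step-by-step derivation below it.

scc[0]=0,scc[1]=?,scc[2]=?,scc[3]=?,scc[4]=?,scc[5]=?,scc[6]=?

step 1: low=(low[0]=0,low[1]=?,low[2]=?,low[3]=?,low[4]=?,low[5]=?,low[6]=?); scc=(scc[0]=0,scc[1]=?,scc[2]=?,scc[3]=?,scc[4]=?,scc[5]=?,scc[6]=?)
step 2: low=(low[0]=0,low[1]=1,low[2]=1,low[3]=?,low[4]=?,low[5]=?,low[6]=?); scc=(scc[0]=0,scc[1]=?,scc[2]=?,scc[3]=?,scc[4]=?,scc[5]=?,scc[6]=?)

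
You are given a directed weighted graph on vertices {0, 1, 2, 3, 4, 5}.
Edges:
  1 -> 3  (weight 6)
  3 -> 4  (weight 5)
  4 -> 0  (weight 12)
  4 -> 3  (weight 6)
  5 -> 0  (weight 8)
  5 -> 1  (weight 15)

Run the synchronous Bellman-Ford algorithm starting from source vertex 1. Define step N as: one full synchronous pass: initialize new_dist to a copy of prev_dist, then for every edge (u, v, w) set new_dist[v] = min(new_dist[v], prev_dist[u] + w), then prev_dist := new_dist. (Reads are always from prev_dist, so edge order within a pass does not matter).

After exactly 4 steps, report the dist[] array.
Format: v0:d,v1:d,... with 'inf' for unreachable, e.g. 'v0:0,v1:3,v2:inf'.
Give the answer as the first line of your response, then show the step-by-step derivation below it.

v0:23,v1:0,v2:inf,v3:6,v4:11,v5:inf

step 1: dist = v0:inf,v1:0,v2:inf,v3:6,v4:inf,v5:inf
step 2: dist = v0:inf,v1:0,v2:inf,v3:6,v4:11,v5:inf
step 3: dist = v0:23,v1:0,v2:inf,v3:6,v4:11,v5:inf
step 4: dist = v0:23,v1:0,v2:inf,v3:6,v4:11,v5:inf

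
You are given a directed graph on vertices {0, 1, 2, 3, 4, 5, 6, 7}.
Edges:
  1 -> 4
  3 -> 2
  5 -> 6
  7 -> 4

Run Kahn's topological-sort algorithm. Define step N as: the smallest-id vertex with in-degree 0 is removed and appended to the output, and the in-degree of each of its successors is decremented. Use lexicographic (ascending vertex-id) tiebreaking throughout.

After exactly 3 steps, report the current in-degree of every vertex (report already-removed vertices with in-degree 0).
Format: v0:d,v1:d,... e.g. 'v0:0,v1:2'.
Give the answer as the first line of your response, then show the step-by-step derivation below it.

v0:0,v1:0,v2:0,v3:0,v4:1,v5:0,v6:1,v7:0

step 1: output 0; order=[0]; indeg=(0,0,1,0,2,0,1,0)
step 2: output 1; order=[0,1]; indeg=(0,0,1,0,1,0,1,0)
step 3: output 3; order=[0,1,3]; indeg=(0,0,0,0,1,0,1,0)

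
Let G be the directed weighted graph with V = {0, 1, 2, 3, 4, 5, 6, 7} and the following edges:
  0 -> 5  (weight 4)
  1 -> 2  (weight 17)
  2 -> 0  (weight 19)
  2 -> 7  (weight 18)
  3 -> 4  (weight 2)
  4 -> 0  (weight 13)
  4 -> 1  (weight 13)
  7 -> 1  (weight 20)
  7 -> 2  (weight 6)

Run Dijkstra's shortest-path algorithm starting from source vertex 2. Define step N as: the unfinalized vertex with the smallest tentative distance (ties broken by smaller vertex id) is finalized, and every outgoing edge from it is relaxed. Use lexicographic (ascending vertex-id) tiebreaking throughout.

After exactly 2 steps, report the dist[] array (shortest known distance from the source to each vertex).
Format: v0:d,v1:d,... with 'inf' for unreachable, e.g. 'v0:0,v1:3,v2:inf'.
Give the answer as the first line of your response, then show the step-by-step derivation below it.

v0:19,v1:38,v2:0,v3:inf,v4:inf,v5:inf,v6:inf,v7:18

step 1: dist = v0:19,v1:inf,v2:0,v3:inf,v4:inf,v5:inf,v6:inf,v7:18
step 2: dist = v0:19,v1:38,v2:0,v3:inf,v4:inf,v5:inf,v6:inf,v7:18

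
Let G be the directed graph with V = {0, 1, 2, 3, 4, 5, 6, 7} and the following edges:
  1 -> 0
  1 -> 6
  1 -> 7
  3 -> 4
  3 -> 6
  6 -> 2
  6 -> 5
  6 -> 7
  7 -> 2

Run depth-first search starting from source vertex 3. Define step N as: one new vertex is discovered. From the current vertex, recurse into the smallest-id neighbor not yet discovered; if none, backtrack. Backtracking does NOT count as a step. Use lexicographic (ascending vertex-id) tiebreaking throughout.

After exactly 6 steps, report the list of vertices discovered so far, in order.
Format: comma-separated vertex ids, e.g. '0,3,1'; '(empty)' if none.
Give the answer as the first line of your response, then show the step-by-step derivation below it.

3,4,6,2,5,7

step 1: discover 3; path=3; order=3
step 2: discover 4; path=3>4; order=3,4
step 3: discover 6; path=3>6; order=3,4,6
step 4: discover 2; path=3>6>2; order=3,4,6,2
step 5: discover 5; path=3>6>5; order=3,4,6,2,5
step 6: discover 7; path=3>6>7; order=3,4,6,2,5,7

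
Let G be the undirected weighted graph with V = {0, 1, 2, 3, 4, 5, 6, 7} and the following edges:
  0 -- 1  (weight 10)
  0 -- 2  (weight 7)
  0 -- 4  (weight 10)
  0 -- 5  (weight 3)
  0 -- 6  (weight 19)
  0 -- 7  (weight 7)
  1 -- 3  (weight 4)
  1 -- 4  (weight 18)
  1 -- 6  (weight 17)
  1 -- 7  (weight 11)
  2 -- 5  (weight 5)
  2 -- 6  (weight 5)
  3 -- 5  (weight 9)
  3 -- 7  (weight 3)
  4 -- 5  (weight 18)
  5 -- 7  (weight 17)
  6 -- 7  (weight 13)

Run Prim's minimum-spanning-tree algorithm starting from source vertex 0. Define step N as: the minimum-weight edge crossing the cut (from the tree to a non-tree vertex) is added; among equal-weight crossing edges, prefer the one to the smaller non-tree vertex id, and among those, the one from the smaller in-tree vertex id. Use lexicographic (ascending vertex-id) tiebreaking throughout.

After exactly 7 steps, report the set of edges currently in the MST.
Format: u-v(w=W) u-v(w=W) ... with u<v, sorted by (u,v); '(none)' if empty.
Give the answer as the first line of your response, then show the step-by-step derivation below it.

0-4(w=10) 0-5(w=3) 0-7(w=7) 1-3(w=4) 2-5(w=5) 2-6(w=5) 3-7(w=3)

step 1: add edge 0-5 (w=3); MST = {0-5(w=3)}
step 2: add edge 2-5 (w=5); MST = {0-5(w=3) 2-5(w=5)}
step 3: add edge 2-6 (w=5); MST = {0-5(w=3) 2-5(w=5) 2-6(w=5)}
step 4: add edge 0-7 (w=7); MST = {0-5(w=3) 0-7(w=7) 2-5(w=5) 2-6(w=5)}
step 5: add edge 3-7 (w=3); MST = {0-5(w=3) 0-7(w=7) 2-5(w=5) 2-6(w=5) 3-7(w=3)}
step 6: add edge 1-3 (w=4); MST = {0-5(w=3) 0-7(w=7) 1-3(w=4) 2-5(w=5) 2-6(w=5) 3-7(w=3)}
step 7: add edge 0-4 (w=10); MST = {0-4(w=10) 0-5(w=3) 0-7(w=7) 1-3(w=4) 2-5(w=5) 2-6(w=5) 3-7(w=3)}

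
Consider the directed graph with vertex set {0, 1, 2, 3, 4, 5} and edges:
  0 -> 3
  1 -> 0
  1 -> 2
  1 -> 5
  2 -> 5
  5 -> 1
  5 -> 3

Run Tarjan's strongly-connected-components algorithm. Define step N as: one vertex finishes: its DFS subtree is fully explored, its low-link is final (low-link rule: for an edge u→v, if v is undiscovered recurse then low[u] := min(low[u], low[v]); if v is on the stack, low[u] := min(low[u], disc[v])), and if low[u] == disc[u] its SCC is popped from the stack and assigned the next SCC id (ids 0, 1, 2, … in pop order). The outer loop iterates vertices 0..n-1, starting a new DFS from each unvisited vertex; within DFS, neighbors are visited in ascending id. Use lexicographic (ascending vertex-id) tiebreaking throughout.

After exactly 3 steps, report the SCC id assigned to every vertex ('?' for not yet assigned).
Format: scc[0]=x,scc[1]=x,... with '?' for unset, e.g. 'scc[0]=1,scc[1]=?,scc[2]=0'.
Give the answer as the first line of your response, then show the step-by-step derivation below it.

scc[0]=1,scc[1]=?,scc[2]=?,scc[3]=0,scc[4]=?,scc[5]=?

step 1: low=(low[0]=0,low[1]=?,low[2]=?,low[3]=1,low[4]=?,low[5]=?); scc=(scc[0]=?,scc[1]=?,scc[2]=?,scc[3]=0,scc[4]=?,scc[5]=?)
step 2: low=(low[0]=0,low[1]=?,low[2]=?,low[3]=1,low[4]=?,low[5]=?); scc=(scc[0]=1,scc[1]=?,scc[2]=?,scc[3]=0,scc[4]=?,scc[5]=?)
step 3: low=(low[0]=0,low[1]=2,low[2]=3,low[3]=1,low[4]=?,low[5]=2); scc=(scc[0]=1,scc[1]=?,scc[2]=?,scc[3]=0,scc[4]=?,scc[5]=?)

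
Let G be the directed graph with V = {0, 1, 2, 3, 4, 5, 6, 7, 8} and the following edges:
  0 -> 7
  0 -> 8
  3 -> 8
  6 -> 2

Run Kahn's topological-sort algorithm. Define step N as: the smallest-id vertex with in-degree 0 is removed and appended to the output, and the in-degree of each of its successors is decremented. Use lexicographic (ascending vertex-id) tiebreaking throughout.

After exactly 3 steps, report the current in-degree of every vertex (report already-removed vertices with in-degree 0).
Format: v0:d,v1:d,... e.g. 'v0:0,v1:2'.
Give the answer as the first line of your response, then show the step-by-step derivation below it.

v0:0,v1:0,v2:1,v3:0,v4:0,v5:0,v6:0,v7:0,v8:0

step 1: output 0; order=[0]; indeg=(0,0,1,0,0,0,0,0,1)
step 2: output 1; order=[0,1]; indeg=(0,0,1,0,0,0,0,0,1)
step 3: output 3; order=[0,1,3]; indeg=(0,0,1,0,0,0,0,0,0)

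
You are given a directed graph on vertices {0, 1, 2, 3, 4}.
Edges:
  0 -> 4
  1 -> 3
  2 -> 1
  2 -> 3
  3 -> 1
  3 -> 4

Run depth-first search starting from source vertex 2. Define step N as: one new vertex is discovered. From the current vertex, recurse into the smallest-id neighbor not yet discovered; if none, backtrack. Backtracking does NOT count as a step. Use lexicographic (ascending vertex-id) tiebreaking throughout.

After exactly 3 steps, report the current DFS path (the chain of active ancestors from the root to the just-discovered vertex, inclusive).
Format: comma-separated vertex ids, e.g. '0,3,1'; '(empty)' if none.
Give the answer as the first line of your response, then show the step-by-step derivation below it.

2,1,3

step 1: discover 2; path=2; order=2
step 2: discover 1; path=2>1; order=2,1
step 3: discover 3; path=2>1>3; order=2,1,3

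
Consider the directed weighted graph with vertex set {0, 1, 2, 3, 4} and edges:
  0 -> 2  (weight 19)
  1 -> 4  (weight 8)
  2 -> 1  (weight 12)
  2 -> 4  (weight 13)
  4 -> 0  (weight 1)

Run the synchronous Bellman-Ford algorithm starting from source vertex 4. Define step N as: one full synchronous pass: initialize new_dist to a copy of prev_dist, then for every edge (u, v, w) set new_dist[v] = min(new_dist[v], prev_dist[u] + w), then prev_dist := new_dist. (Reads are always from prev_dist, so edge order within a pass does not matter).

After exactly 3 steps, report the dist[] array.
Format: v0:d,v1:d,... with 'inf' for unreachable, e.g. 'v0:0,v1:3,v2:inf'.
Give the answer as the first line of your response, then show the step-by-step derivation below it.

v0:1,v1:32,v2:20,v3:inf,v4:0

step 1: dist = v0:1,v1:inf,v2:inf,v3:inf,v4:0
step 2: dist = v0:1,v1:inf,v2:20,v3:inf,v4:0
step 3: dist = v0:1,v1:32,v2:20,v3:inf,v4:0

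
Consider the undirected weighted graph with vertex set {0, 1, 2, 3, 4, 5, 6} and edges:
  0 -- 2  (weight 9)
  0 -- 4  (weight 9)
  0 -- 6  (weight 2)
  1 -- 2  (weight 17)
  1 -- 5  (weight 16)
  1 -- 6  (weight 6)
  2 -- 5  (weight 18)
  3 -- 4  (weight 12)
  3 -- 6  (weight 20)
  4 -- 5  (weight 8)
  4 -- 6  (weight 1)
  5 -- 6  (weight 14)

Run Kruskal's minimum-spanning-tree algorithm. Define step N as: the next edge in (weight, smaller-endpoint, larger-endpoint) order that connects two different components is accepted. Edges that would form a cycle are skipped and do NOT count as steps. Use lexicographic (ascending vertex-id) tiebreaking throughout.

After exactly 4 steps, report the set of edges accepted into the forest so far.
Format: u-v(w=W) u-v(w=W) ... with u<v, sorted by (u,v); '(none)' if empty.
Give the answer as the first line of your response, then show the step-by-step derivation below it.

0-6(w=2) 1-6(w=6) 4-5(w=8) 4-6(w=1)

step 1: add edge 4-6 (w=1); MST = {4-6(w=1)}
step 2: add edge 0-6 (w=2); MST = {0-6(w=2) 4-6(w=1)}
step 3: add edge 1-6 (w=6); MST = {0-6(w=2) 1-6(w=6) 4-6(w=1)}
step 4: add edge 4-5 (w=8); MST = {0-6(w=2) 1-6(w=6) 4-5(w=8) 4-6(w=1)}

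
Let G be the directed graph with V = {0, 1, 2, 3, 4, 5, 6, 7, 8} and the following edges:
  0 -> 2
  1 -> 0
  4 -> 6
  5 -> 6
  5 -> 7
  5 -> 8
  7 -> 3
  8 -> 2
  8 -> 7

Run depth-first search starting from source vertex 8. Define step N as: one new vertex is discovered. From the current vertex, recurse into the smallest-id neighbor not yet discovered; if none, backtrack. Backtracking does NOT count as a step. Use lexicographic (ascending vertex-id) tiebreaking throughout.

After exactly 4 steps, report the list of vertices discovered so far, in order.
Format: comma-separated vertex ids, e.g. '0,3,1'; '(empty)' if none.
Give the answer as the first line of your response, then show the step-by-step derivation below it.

8,2,7,3

step 1: discover 8; path=8; order=8
step 2: discover 2; path=8>2; order=8,2
step 3: discover 7; path=8>7; order=8,2,7
step 4: discover 3; path=8>7>3; order=8,2,7,3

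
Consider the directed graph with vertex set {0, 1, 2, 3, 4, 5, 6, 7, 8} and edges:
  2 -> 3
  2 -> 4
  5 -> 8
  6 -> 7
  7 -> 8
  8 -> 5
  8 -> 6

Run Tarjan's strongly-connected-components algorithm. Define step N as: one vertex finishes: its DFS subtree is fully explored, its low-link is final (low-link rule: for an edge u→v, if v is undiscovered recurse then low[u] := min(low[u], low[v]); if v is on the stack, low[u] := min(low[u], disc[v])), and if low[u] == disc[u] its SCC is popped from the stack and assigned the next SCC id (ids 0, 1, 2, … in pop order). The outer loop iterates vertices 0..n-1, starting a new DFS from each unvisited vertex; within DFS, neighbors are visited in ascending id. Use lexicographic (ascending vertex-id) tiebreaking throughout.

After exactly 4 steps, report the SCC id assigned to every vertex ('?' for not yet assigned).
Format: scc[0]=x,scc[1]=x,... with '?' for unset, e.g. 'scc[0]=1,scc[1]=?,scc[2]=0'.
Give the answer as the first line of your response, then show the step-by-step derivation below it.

scc[0]=0,scc[1]=1,scc[2]=?,scc[3]=2,scc[4]=3,scc[5]=?,scc[6]=?,scc[7]=?,scc[8]=?

step 1: low=(low[0]=0,low[1]=?,low[2]=?,low[3]=?,low[4]=?,low[5]=?,low[6]=?,low[7]=?,low[8]=?); scc=(scc[0]=0,scc[1]=?,scc[2]=?,scc[3]=?,scc[4]=?,scc[5]=?,scc[6]=?,scc[7]=?,scc[8]=?)
step 2: low=(low[0]=0,low[1]=1,low[2]=?,low[3]=?,low[4]=?,low[5]=?,low[6]=?,low[7]=?,low[8]=?); scc=(scc[0]=0,scc[1]=1,scc[2]=?,scc[3]=?,scc[4]=?,scc[5]=?,scc[6]=?,scc[7]=?,scc[8]=?)
step 3: low=(low[0]=0,low[1]=1,low[2]=2,low[3]=3,low[4]=?,low[5]=?,low[6]=?,low[7]=?,low[8]=?); scc=(scc[0]=0,scc[1]=1,scc[2]=?,scc[3]=2,scc[4]=?,scc[5]=?,scc[6]=?,scc[7]=?,scc[8]=?)
step 4: low=(low[0]=0,low[1]=1,low[2]=2,low[3]=3,low[4]=4,low[5]=?,low[6]=?,low[7]=?,low[8]=?); scc=(scc[0]=0,scc[1]=1,scc[2]=?,scc[3]=2,scc[4]=3,scc[5]=?,scc[6]=?,scc[7]=?,scc[8]=?)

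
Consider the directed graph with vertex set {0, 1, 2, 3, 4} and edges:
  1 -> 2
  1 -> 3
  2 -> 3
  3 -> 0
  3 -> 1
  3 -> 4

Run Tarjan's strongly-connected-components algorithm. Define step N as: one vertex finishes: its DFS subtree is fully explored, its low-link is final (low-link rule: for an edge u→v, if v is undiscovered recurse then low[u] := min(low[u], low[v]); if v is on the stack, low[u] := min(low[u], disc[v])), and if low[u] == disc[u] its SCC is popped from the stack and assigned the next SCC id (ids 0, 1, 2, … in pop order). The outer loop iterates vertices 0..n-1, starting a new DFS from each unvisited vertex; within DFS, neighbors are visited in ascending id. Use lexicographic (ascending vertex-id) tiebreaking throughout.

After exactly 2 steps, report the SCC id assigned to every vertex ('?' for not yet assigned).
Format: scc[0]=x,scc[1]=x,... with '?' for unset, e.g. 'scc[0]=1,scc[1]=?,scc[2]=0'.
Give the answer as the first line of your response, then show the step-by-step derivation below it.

scc[0]=0,scc[1]=?,scc[2]=?,scc[3]=?,scc[4]=1

step 1: low=(low[0]=0,low[1]=?,low[2]=?,low[3]=?,low[4]=?); scc=(scc[0]=0,scc[1]=?,scc[2]=?,scc[3]=?,scc[4]=?)
step 2: low=(low[0]=0,low[1]=1,low[2]=2,low[3]=1,low[4]=4); scc=(scc[0]=0,scc[1]=?,scc[2]=?,scc[3]=?,scc[4]=1)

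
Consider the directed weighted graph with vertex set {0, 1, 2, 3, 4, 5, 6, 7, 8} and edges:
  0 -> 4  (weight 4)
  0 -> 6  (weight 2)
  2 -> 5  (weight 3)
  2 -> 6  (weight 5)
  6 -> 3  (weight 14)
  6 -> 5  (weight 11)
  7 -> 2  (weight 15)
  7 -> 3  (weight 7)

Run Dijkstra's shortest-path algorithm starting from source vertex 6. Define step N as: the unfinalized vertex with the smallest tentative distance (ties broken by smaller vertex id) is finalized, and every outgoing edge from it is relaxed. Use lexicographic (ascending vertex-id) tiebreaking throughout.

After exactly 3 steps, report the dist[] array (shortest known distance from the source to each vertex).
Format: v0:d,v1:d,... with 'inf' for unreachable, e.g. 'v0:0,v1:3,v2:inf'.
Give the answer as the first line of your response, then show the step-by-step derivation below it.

v0:inf,v1:inf,v2:inf,v3:14,v4:inf,v5:11,v6:0,v7:inf,v8:inf

step 1: dist = v0:inf,v1:inf,v2:inf,v3:14,v4:inf,v5:11,v6:0,v7:inf,v8:inf
step 2: dist = v0:inf,v1:inf,v2:inf,v3:14,v4:inf,v5:11,v6:0,v7:inf,v8:inf
step 3: dist = v0:inf,v1:inf,v2:inf,v3:14,v4:inf,v5:11,v6:0,v7:inf,v8:inf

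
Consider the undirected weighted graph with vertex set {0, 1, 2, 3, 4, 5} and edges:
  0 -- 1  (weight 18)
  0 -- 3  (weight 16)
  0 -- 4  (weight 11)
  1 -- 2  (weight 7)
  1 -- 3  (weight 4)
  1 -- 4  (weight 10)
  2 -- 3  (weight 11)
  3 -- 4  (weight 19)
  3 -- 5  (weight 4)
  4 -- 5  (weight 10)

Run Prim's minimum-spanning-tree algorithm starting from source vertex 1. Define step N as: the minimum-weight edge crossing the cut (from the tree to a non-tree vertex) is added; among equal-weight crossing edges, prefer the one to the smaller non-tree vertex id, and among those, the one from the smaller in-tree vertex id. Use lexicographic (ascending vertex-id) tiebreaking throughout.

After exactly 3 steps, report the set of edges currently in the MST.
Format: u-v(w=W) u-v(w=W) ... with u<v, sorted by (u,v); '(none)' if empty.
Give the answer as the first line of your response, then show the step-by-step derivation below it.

1-2(w=7) 1-3(w=4) 3-5(w=4)

step 1: add edge 1-3 (w=4); MST = {1-3(w=4)}
step 2: add edge 3-5 (w=4); MST = {1-3(w=4) 3-5(w=4)}
step 3: add edge 1-2 (w=7); MST = {1-2(w=7) 1-3(w=4) 3-5(w=4)}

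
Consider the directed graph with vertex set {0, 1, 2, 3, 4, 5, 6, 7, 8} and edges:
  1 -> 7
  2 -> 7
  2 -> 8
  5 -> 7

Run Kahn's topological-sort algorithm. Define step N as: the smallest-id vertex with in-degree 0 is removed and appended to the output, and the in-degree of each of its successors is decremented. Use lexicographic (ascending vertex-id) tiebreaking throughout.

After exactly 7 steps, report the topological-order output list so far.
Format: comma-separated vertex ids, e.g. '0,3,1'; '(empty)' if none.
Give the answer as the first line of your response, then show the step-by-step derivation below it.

0,1,2,3,4,5,6

step 1: output 0; order=[0]; indeg=(0,0,0,0,0,0,0,3,1)
step 2: output 1; order=[0,1]; indeg=(0,0,0,0,0,0,0,2,1)
step 3: output 2; order=[0,1,2]; indeg=(0,0,0,0,0,0,0,1,0)
step 4: output 3; order=[0,1,2,3]; indeg=(0,0,0,0,0,0,0,1,0)
step 5: output 4; order=[0,1,2,3,4]; indeg=(0,0,0,0,0,0,0,1,0)
step 6: output 5; order=[0,1,2,3,4,5]; indeg=(0,0,0,0,0,0,0,0,0)
step 7: output 6; order=[0,1,2,3,4,5,6]; indeg=(0,0,0,0,0,0,0,0,0)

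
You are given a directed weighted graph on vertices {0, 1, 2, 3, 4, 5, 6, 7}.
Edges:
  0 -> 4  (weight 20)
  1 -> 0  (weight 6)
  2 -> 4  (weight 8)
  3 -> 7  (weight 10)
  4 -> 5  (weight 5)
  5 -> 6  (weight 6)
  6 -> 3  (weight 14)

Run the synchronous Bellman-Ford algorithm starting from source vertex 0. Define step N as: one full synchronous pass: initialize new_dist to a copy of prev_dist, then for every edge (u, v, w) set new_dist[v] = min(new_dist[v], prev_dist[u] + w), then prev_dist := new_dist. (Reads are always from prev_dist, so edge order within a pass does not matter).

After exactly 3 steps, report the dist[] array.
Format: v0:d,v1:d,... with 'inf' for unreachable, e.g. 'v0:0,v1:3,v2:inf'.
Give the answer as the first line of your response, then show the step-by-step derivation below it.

v0:0,v1:inf,v2:inf,v3:inf,v4:20,v5:25,v6:31,v7:inf

step 1: dist = v0:0,v1:inf,v2:inf,v3:inf,v4:20,v5:inf,v6:inf,v7:inf
step 2: dist = v0:0,v1:inf,v2:inf,v3:inf,v4:20,v5:25,v6:inf,v7:inf
step 3: dist = v0:0,v1:inf,v2:inf,v3:inf,v4:20,v5:25,v6:31,v7:inf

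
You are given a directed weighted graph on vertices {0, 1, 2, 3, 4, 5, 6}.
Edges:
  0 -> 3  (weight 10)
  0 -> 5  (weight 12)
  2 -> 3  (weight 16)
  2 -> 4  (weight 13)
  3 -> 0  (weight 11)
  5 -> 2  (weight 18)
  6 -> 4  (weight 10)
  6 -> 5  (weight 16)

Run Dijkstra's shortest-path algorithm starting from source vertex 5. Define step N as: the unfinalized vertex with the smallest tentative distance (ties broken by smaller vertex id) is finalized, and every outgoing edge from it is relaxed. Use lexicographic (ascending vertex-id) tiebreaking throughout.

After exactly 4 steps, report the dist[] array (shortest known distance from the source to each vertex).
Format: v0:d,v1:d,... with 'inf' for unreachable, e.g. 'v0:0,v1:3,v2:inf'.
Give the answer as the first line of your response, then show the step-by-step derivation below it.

v0:45,v1:inf,v2:18,v3:34,v4:31,v5:0,v6:inf

step 1: dist = v0:inf,v1:inf,v2:18,v3:inf,v4:inf,v5:0,v6:inf
step 2: dist = v0:inf,v1:inf,v2:18,v3:34,v4:31,v5:0,v6:inf
step 3: dist = v0:inf,v1:inf,v2:18,v3:34,v4:31,v5:0,v6:inf
step 4: dist = v0:45,v1:inf,v2:18,v3:34,v4:31,v5:0,v6:inf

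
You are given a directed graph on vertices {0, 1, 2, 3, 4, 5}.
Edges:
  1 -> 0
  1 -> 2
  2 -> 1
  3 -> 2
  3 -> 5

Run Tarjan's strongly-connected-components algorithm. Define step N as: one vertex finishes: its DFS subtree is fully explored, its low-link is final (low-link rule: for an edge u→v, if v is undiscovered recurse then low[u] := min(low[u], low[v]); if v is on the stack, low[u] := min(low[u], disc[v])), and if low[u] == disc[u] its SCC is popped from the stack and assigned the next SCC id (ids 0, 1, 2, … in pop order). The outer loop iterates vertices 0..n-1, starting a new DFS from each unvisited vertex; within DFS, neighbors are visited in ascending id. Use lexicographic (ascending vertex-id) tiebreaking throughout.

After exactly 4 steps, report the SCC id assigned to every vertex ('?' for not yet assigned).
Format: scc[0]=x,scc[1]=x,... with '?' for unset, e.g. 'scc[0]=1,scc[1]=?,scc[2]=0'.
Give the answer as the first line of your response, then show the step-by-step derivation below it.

scc[0]=0,scc[1]=1,scc[2]=1,scc[3]=?,scc[4]=?,scc[5]=2

step 1: low=(low[0]=0,low[1]=?,low[2]=?,low[3]=?,low[4]=?,low[5]=?); scc=(scc[0]=0,scc[1]=?,scc[2]=?,scc[3]=?,scc[4]=?,scc[5]=?)
step 2: low=(low[0]=0,low[1]=1,low[2]=1,low[3]=?,low[4]=?,low[5]=?); scc=(scc[0]=0,scc[1]=?,scc[2]=?,scc[3]=?,scc[4]=?,scc[5]=?)
step 3: low=(low[0]=0,low[1]=1,low[2]=1,low[3]=?,low[4]=?,low[5]=?); scc=(scc[0]=0,scc[1]=1,scc[2]=1,scc[3]=?,scc[4]=?,scc[5]=?)
step 4: low=(low[0]=0,low[1]=1,low[2]=1,low[3]=3,low[4]=?,low[5]=4); scc=(scc[0]=0,scc[1]=1,scc[2]=1,scc[3]=?,scc[4]=?,scc[5]=2)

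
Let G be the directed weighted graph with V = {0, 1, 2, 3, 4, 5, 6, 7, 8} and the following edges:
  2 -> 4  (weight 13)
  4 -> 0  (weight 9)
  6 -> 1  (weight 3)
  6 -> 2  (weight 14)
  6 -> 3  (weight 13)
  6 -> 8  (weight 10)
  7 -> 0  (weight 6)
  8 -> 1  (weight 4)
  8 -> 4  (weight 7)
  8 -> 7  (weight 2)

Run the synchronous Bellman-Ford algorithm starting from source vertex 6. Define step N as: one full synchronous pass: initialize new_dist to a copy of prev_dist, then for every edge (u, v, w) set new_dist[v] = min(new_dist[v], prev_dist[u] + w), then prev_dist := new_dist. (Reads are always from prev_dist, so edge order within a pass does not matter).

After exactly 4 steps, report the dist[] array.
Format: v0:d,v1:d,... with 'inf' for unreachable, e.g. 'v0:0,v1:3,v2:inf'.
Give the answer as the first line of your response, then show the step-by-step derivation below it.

v0:18,v1:3,v2:14,v3:13,v4:17,v5:inf,v6:0,v7:12,v8:10

step 1: dist = v0:inf,v1:3,v2:14,v3:13,v4:inf,v5:inf,v6:0,v7:inf,v8:10
step 2: dist = v0:inf,v1:3,v2:14,v3:13,v4:17,v5:inf,v6:0,v7:12,v8:10
step 3: dist = v0:18,v1:3,v2:14,v3:13,v4:17,v5:inf,v6:0,v7:12,v8:10
step 4: dist = v0:18,v1:3,v2:14,v3:13,v4:17,v5:inf,v6:0,v7:12,v8:10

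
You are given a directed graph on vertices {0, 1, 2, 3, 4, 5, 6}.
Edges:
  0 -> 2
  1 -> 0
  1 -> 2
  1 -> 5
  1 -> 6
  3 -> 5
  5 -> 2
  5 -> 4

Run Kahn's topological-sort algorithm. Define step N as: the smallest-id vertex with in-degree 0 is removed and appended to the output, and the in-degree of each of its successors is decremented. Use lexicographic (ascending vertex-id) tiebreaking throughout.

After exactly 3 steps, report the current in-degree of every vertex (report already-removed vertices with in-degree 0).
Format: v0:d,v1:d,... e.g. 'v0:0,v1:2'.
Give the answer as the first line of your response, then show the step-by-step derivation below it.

v0:0,v1:0,v2:1,v3:0,v4:1,v5:0,v6:0

step 1: output 1; order=[1]; indeg=(0,0,2,0,1,1,0)
step 2: output 0; order=[1,0]; indeg=(0,0,1,0,1,1,0)
step 3: output 3; order=[1,0,3]; indeg=(0,0,1,0,1,0,0)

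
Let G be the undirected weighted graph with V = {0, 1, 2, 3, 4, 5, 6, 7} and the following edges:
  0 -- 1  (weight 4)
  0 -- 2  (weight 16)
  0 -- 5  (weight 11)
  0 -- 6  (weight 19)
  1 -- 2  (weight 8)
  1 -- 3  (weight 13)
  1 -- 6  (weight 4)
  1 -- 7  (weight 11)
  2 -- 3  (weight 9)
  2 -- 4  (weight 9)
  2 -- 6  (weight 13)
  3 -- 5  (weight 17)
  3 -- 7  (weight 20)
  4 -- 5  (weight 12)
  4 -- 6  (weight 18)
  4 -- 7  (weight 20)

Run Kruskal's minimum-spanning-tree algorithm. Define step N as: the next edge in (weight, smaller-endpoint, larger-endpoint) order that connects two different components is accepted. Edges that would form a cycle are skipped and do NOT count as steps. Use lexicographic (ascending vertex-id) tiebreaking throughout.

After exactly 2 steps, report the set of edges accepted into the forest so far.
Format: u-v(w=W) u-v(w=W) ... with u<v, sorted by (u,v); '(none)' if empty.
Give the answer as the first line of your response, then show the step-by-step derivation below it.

0-1(w=4) 1-6(w=4)

step 1: add edge 0-1 (w=4); MST = {0-1(w=4)}
step 2: add edge 1-6 (w=4); MST = {0-1(w=4) 1-6(w=4)}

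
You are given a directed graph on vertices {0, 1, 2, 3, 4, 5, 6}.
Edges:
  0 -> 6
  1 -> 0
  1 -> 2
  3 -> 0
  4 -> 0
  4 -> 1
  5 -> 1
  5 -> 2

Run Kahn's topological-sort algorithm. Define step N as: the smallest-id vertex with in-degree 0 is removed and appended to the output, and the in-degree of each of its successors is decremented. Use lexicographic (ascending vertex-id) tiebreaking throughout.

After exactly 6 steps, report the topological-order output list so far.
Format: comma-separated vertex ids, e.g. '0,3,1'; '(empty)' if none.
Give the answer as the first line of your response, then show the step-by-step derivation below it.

3,4,5,1,0,2

step 1: output 3; order=[3]; indeg=(2,2,2,0,0,0,1)
step 2: output 4; order=[3,4]; indeg=(1,1,2,0,0,0,1)
step 3: output 5; order=[3,4,5]; indeg=(1,0,1,0,0,0,1)
step 4: output 1; order=[3,4,5,1]; indeg=(0,0,0,0,0,0,1)
step 5: output 0; order=[3,4,5,1,0]; indeg=(0,0,0,0,0,0,0)
step 6: output 2; order=[3,4,5,1,0,2]; indeg=(0,0,0,0,0,0,0)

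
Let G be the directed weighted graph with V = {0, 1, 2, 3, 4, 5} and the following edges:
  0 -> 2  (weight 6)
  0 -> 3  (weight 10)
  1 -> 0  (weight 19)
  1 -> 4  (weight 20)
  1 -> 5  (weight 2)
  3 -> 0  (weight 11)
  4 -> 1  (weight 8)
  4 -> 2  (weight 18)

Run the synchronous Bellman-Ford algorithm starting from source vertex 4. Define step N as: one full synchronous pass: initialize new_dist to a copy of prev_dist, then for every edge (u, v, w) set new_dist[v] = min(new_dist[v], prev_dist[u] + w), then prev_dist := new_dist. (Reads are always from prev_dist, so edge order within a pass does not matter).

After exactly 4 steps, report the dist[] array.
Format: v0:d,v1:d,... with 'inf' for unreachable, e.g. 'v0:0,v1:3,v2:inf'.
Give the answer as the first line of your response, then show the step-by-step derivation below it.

v0:27,v1:8,v2:18,v3:37,v4:0,v5:10

step 1: dist = v0:inf,v1:8,v2:18,v3:inf,v4:0,v5:inf
step 2: dist = v0:27,v1:8,v2:18,v3:inf,v4:0,v5:10
step 3: dist = v0:27,v1:8,v2:18,v3:37,v4:0,v5:10
step 4: dist = v0:27,v1:8,v2:18,v3:37,v4:0,v5:10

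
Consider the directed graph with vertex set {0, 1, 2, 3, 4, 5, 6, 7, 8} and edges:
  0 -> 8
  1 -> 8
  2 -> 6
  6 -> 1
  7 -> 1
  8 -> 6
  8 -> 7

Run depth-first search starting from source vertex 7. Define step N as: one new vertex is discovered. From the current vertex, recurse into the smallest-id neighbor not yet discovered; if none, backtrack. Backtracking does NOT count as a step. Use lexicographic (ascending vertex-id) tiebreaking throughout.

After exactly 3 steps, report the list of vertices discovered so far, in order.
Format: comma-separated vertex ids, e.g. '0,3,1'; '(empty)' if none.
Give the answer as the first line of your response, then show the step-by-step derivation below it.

7,1,8

step 1: discover 7; path=7; order=7
step 2: discover 1; path=7>1; order=7,1
step 3: discover 8; path=7>1>8; order=7,1,8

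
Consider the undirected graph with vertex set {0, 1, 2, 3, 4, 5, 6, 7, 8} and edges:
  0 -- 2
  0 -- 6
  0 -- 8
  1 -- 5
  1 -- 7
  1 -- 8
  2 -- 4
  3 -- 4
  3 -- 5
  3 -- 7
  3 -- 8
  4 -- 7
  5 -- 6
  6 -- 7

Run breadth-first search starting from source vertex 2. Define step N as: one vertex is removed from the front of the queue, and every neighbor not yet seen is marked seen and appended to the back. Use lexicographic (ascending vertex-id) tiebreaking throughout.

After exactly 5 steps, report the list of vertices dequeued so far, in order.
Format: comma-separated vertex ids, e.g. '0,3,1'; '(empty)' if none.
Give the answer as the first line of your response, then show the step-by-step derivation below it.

2,0,4,6,8

step 1: dequeue 2; queue=[0,4]; order=2
step 2: dequeue 0; queue=[4,6,8]; order=2,0
step 3: dequeue 4; queue=[6,8,3,7]; order=2,0,4
step 4: dequeue 6; queue=[8,3,7,5]; order=2,0,4,6
step 5: dequeue 8; queue=[3,7,5,1]; order=2,0,4,6,8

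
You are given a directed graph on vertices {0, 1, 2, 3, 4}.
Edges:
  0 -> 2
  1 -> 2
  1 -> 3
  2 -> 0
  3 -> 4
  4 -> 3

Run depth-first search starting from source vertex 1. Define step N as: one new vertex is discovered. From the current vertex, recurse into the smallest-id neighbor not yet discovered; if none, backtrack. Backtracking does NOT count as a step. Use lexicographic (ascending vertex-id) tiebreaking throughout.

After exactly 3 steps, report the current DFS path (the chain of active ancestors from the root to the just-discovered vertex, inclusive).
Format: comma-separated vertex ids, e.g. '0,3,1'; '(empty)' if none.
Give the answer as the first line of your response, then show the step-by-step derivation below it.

1,2,0

step 1: discover 1; path=1; order=1
step 2: discover 2; path=1>2; order=1,2
step 3: discover 0; path=1>2>0; order=1,2,0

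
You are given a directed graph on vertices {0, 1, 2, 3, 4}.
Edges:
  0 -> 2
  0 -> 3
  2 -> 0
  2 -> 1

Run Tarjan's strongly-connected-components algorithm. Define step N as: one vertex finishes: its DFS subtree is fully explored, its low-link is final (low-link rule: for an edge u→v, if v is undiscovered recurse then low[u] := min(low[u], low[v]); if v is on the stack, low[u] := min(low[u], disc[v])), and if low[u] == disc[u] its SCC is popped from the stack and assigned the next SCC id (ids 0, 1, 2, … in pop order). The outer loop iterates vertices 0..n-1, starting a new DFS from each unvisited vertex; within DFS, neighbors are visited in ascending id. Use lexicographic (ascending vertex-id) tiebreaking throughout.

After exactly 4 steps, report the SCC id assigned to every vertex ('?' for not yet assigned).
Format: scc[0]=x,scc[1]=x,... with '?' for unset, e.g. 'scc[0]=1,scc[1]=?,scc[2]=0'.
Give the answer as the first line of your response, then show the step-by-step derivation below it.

scc[0]=2,scc[1]=0,scc[2]=2,scc[3]=1,scc[4]=?

step 1: low=(low[0]=0,low[1]=2,low[2]=0,low[3]=?,low[4]=?); scc=(scc[0]=?,scc[1]=0,scc[2]=?,scc[3]=?,scc[4]=?)
step 2: low=(low[0]=0,low[1]=2,low[2]=0,low[3]=?,low[4]=?); scc=(scc[0]=?,scc[1]=0,scc[2]=?,scc[3]=?,scc[4]=?)
step 3: low=(low[0]=0,low[1]=2,low[2]=0,low[3]=3,low[4]=?); scc=(scc[0]=?,scc[1]=0,scc[2]=?,scc[3]=1,scc[4]=?)
step 4: low=(low[0]=0,low[1]=2,low[2]=0,low[3]=3,low[4]=?); scc=(scc[0]=2,scc[1]=0,scc[2]=2,scc[3]=1,scc[4]=?)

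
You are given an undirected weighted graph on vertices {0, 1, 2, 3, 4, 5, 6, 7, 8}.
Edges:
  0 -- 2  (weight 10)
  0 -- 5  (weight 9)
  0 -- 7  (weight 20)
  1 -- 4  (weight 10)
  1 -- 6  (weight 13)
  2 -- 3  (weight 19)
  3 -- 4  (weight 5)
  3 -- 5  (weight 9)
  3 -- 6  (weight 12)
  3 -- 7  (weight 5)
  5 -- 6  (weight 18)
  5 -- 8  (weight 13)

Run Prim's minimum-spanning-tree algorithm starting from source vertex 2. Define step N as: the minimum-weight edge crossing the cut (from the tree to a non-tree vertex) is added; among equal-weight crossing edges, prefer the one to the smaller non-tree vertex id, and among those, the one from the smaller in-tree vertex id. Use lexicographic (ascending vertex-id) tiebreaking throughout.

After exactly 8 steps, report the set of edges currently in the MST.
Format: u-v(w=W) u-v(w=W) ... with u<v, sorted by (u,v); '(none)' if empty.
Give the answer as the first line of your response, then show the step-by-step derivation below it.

0-2(w=10) 0-5(w=9) 1-4(w=10) 3-4(w=5) 3-5(w=9) 3-6(w=12) 3-7(w=5) 5-8(w=13)

step 1: add edge 0-2 (w=10); MST = {0-2(w=10)}
step 2: add edge 0-5 (w=9); MST = {0-2(w=10) 0-5(w=9)}
step 3: add edge 3-5 (w=9); MST = {0-2(w=10) 0-5(w=9) 3-5(w=9)}
step 4: add edge 3-4 (w=5); MST = {0-2(w=10) 0-5(w=9) 3-4(w=5) 3-5(w=9)}
step 5: add edge 3-7 (w=5); MST = {0-2(w=10) 0-5(w=9) 3-4(w=5) 3-5(w=9) 3-7(w=5)}
step 6: add edge 1-4 (w=10); MST = {0-2(w=10) 0-5(w=9) 1-4(w=10) 3-4(w=5) 3-5(w=9) 3-7(w=5)}
step 7: add edge 3-6 (w=12); MST = {0-2(w=10) 0-5(w=9) 1-4(w=10) 3-4(w=5) 3-5(w=9) 3-6(w=12) 3-7(w=5)}
step 8: add edge 5-8 (w=13); MST = {0-2(w=10) 0-5(w=9) 1-4(w=10) 3-4(w=5) 3-5(w=9) 3-6(w=12) 3-7(w=5) 5-8(w=13)}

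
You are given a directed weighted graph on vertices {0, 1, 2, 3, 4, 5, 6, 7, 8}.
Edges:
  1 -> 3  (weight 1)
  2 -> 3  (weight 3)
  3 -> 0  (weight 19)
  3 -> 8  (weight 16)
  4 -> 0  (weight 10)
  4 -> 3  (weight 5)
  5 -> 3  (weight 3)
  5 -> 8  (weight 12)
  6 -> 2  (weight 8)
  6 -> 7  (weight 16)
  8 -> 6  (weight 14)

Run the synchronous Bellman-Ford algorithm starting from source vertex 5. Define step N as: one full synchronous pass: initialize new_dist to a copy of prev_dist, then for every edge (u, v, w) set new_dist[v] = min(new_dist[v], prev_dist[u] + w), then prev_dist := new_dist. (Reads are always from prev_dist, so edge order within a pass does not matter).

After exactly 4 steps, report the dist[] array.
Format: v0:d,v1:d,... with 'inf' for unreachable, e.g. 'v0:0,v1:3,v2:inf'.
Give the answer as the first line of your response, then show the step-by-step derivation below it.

v0:22,v1:inf,v2:34,v3:3,v4:inf,v5:0,v6:26,v7:42,v8:12

step 1: dist = v0:inf,v1:inf,v2:inf,v3:3,v4:inf,v5:0,v6:inf,v7:inf,v8:12
step 2: dist = v0:22,v1:inf,v2:inf,v3:3,v4:inf,v5:0,v6:26,v7:inf,v8:12
step 3: dist = v0:22,v1:inf,v2:34,v3:3,v4:inf,v5:0,v6:26,v7:42,v8:12
step 4: dist = v0:22,v1:inf,v2:34,v3:3,v4:inf,v5:0,v6:26,v7:42,v8:12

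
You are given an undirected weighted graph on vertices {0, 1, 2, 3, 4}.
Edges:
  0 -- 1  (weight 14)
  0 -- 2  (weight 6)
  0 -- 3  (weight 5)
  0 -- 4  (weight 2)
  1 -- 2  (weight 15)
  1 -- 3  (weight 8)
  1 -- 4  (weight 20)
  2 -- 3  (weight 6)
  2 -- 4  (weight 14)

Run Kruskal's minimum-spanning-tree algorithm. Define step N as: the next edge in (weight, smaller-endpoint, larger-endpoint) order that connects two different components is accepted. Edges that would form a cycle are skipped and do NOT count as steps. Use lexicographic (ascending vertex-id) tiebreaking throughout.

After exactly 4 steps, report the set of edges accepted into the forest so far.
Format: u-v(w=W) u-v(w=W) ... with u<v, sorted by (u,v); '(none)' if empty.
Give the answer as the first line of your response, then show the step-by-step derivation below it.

0-2(w=6) 0-3(w=5) 0-4(w=2) 1-3(w=8)

step 1: add edge 0-4 (w=2); MST = {0-4(w=2)}
step 2: add edge 0-3 (w=5); MST = {0-3(w=5) 0-4(w=2)}
step 3: add edge 0-2 (w=6); MST = {0-2(w=6) 0-3(w=5) 0-4(w=2)}
step 4: add edge 1-3 (w=8); MST = {0-2(w=6) 0-3(w=5) 0-4(w=2) 1-3(w=8)}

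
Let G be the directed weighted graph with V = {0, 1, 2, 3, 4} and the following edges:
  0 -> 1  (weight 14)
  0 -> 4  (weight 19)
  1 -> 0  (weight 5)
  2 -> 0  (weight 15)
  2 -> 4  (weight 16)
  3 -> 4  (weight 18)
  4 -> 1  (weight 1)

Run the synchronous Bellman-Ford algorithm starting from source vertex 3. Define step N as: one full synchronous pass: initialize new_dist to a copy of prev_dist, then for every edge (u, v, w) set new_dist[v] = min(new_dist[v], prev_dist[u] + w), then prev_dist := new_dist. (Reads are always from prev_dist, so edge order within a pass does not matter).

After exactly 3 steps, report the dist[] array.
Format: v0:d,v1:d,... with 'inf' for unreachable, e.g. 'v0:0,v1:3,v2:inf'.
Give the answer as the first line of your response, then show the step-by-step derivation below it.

v0:24,v1:19,v2:inf,v3:0,v4:18

step 1: dist = v0:inf,v1:inf,v2:inf,v3:0,v4:18
step 2: dist = v0:inf,v1:19,v2:inf,v3:0,v4:18
step 3: dist = v0:24,v1:19,v2:inf,v3:0,v4:18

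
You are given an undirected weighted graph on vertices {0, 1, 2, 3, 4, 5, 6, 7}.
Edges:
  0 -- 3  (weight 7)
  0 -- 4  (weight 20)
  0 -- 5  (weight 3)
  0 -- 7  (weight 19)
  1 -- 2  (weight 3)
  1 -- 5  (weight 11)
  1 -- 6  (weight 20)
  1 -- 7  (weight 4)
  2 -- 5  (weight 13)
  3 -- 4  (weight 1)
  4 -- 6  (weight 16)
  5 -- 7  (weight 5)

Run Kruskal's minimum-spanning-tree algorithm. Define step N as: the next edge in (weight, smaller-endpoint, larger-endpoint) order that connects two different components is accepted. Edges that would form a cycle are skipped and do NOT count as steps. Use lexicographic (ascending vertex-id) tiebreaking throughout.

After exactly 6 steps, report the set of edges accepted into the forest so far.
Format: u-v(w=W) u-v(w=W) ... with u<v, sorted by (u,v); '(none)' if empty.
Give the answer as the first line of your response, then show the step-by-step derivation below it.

0-3(w=7) 0-5(w=3) 1-2(w=3) 1-7(w=4) 3-4(w=1) 5-7(w=5)

step 1: add edge 3-4 (w=1); MST = {3-4(w=1)}
step 2: add edge 0-5 (w=3); MST = {0-5(w=3) 3-4(w=1)}
step 3: add edge 1-2 (w=3); MST = {0-5(w=3) 1-2(w=3) 3-4(w=1)}
step 4: add edge 1-7 (w=4); MST = {0-5(w=3) 1-2(w=3) 1-7(w=4) 3-4(w=1)}
step 5: add edge 5-7 (w=5); MST = {0-5(w=3) 1-2(w=3) 1-7(w=4) 3-4(w=1) 5-7(w=5)}
step 6: add edge 0-3 (w=7); MST = {0-3(w=7) 0-5(w=3) 1-2(w=3) 1-7(w=4) 3-4(w=1) 5-7(w=5)}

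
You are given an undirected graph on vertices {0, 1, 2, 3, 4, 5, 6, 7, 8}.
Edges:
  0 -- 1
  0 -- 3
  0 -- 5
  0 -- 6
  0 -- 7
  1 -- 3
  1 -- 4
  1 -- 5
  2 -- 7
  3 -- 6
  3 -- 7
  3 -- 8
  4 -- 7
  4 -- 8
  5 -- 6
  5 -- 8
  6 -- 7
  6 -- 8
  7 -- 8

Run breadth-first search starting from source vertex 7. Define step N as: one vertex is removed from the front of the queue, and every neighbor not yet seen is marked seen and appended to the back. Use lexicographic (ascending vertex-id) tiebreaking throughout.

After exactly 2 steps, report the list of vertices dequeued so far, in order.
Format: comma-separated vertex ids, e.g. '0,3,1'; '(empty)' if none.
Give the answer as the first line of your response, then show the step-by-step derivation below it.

7,0

step 1: dequeue 7; queue=[0,2,3,4,6,8]; order=7
step 2: dequeue 0; queue=[2,3,4,6,8,1,5]; order=7,0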